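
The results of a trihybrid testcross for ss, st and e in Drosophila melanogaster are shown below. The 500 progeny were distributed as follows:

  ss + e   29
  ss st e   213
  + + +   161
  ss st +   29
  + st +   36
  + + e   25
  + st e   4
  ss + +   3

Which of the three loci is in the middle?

ss

The two most frequent reciprocal classes, ss st e and + + +, are the parental types, so the F1 was ss st e / + + +.
The two rarest classes, + st e and ss + +, are the double crossovers. Comparing them with the parentals, only the ss allele has switched, so ss is the middle locus and the order is st – ss – e.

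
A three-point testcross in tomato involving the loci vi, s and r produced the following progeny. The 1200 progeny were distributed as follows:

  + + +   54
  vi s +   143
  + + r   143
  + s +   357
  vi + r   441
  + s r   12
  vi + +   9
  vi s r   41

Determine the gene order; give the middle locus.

r

The two most frequent reciprocal classes, vi + r and + s +, are the parental types, so the F1 was vi + r / + s +.
The two rarest classes, vi + + and + s r, are the double crossovers. Comparing them with the parentals, only the r allele has switched, so r is the middle locus and the order is vi – r – s.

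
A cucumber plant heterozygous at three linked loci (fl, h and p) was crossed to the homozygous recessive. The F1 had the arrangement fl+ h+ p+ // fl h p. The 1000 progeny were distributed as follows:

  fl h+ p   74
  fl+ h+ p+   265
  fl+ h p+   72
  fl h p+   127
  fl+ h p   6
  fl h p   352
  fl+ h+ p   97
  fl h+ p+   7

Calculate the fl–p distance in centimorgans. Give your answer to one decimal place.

23.7 centimorgans

The two rarest classes, fl h+ p+ and fl+ h p, are the double crossovers. Comparing them with the parentals, only the fl allele has switched, so fl is the middle locus and the order is h – fl – p.
Crossovers in the fl–p interval produce the single-crossover classes fl+ h+ p and fl h p+ (97 + 127 = 224) plus the double crossovers (13).
RF(fl–p) = (224 + 13) / 1000 = 237/1000 = 0.2370 → 23.7 centimorgans.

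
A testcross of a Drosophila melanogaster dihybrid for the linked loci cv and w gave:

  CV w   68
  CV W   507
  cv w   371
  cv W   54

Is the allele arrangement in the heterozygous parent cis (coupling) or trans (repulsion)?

The two most frequent classes are CV W (507) and cv w (371); these are the parental (non-recombinant) types.
So the F1 carried CV W on one chromosome and cv w on the other — the recessive alleles are on the same chromosome (cis / coupling).

cis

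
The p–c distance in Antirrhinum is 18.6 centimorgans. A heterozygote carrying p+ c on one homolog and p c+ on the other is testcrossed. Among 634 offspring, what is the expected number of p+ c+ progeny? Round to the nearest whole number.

59

A map distance of 18.6 centimorgans corresponds to a recombination frequency of 0.186.
The F1 is p+ c / p c+, so p+ c+ is a recombinant gamete class with expected frequency r/2 = 0.186/2 = 0.0930.
Expected number = 0.0930 × 634 = 58.96 ≈ 59.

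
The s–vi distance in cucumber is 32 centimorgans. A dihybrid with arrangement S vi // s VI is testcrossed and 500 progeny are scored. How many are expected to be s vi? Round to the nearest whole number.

A map distance of 32 centimorgans corresponds to a recombination frequency of 0.320.
The F1 is S vi / s VI, so s vi is a recombinant gamete class with expected frequency r/2 = 0.320/2 = 0.1600.
Expected number = 0.1600 × 500 = 80.00 ≈ 80.

80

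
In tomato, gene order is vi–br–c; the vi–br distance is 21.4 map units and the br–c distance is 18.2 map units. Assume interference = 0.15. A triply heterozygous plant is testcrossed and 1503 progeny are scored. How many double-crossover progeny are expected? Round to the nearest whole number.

Map distances give recombination frequencies of 0.214 and 0.182 for the two intervals.
With interference 0.15 (so coincidence = 0.85), expected double-crossover frequency = 0.214 × 0.182 × 0.85 = 0.03311.
Expected number = 0.03311 × 1503 = 49.76 ≈ 50.

50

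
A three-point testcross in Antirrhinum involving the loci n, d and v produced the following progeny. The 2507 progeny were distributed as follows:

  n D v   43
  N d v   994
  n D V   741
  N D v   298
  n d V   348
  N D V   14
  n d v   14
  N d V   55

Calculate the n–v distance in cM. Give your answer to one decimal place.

The two most frequent reciprocal classes, N d v and n D V, are the parental types, so the F1 was N d v / n D V.
The two rarest classes, n d v and N D V, are the double crossovers. Comparing them with the parentals, only the n allele has switched, so n is the middle locus and the order is d – n – v.
Crossovers in the n–v interval produce the single-crossover classes N d V and n D v (55 + 43 = 98) plus the double crossovers (28).
RF(n–v) = (98 + 28) / 2507 = 126/2507 = 0.0503 → 5.0 cM.

5.0 cM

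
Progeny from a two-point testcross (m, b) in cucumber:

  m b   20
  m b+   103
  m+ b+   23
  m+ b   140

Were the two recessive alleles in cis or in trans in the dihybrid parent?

The two most frequent classes are m+ b (140) and m b+ (103); these are the parental (non-recombinant) types.
So the F1 carried m+ b on one chromosome and m b+ on the other — the recessive alleles are on opposite chromosomes (trans / repulsion).

trans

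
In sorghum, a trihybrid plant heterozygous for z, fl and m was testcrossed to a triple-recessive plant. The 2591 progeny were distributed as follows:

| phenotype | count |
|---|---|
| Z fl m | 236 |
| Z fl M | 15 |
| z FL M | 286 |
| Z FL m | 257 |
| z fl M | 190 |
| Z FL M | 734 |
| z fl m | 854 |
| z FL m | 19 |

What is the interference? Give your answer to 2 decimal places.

0.67

The two most frequent reciprocal classes, z fl m and Z FL M, are the parental types, so the F1 was z fl m / Z FL M.
The two rarest classes, z FL m and Z fl M, are the double crossovers. Comparing them with the parentals, only the fl allele has switched, so fl is the middle locus and the order is m – fl – z.
m–fl: (447 + 34)/2591 = 0.1856; fl–z: (522 + 34)/2591 = 0.2146.
Expected DCO frequency = 0.1856 × 0.2146 ≈ 0.03983; observed = 34/2591 ≈ 0.01312.
Coefficient of coincidence = 0.01312/0.03983 ≈ 0.33; interference = 1 − 0.33 = 0.67.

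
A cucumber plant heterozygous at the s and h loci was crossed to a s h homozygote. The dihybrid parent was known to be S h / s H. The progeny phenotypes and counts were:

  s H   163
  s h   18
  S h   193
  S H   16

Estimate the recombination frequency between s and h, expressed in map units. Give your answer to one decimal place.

8.7 map units

The recombinant classes are S H and s h: 16 + 18 = 34.
Recombination frequency = 34/390 = 0.0872 ≈ 8.7%, i.e. 8.7 map units.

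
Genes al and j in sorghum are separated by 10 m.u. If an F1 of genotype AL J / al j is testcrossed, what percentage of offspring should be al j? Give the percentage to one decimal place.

A map distance of 10 m.u. corresponds to a recombination frequency of 0.100.
The F1 is AL J / al j, so al j is a parental gamete class with expected frequency (1 − r)/2 = 0.900/2 = 0.4500.
That is 0.4500 = 45.0% of the progeny.

45.0%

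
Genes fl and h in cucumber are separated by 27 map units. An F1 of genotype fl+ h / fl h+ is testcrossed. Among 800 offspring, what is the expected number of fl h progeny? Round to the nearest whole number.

A map distance of 27 map units corresponds to a recombination frequency of 0.270.
The F1 is fl+ h / fl h+, so fl h is a recombinant gamete class with expected frequency r/2 = 0.270/2 = 0.1350.
Expected number = 0.1350 × 800 = 108.00 ≈ 108.

108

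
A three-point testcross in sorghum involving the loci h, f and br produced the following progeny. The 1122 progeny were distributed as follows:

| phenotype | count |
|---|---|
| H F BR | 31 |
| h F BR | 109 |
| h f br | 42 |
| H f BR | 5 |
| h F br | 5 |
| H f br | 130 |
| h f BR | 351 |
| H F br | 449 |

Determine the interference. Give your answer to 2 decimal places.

0.46

The two most frequent reciprocal classes, h f BR and H F br, are the parental types, so the F1 was h f BR / H F br.
The two rarest classes, H f BR and h F br, are the double crossovers. Comparing them with the parentals, only the h allele has switched, so h is the middle locus and the order is f – h – br.
f–h: (239 + 10)/1122 = 0.2219; h–br: (73 + 10)/1122 = 0.0740.
Expected DCO frequency = 0.2219 × 0.0740 ≈ 0.01642; observed = 10/1122 ≈ 0.00891.
Coefficient of coincidence = 0.00891/0.01642 ≈ 0.54; interference = 1 − 0.54 = 0.46.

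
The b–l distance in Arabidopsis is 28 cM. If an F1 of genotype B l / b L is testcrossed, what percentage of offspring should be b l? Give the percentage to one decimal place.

14.0%

A map distance of 28 cM corresponds to a recombination frequency of 0.280.
The F1 is B l / b L, so b l is a recombinant gamete class with expected frequency r/2 = 0.280/2 = 0.1400.
That is 0.1400 = 14.0% of the progeny.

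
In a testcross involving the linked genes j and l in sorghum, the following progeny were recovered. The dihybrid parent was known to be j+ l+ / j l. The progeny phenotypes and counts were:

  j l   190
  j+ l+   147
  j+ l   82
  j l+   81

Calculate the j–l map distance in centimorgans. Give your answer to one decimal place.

32.6 centimorgans

The recombinant classes are j+ l and j l+: 82 + 81 = 163.
Recombination frequency = 163/500 = 0.3260 ≈ 32.6%, i.e. 32.6 centimorgans.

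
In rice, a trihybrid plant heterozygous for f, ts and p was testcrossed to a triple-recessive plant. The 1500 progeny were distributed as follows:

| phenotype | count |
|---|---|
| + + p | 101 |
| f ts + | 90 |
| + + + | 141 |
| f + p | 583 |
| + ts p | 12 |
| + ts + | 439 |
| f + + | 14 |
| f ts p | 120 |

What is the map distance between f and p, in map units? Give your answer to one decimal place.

14.5 map units

The two most frequent reciprocal classes, f + p and + ts +, are the parental types, so the F1 was f + p / + ts +.
The two rarest classes, f + + and + ts p, are the double crossovers. Comparing them with the parentals, only the p allele has switched, so p is the middle locus and the order is ts – p – f.
Crossovers in the p–f interval produce the single-crossover classes + + p and f ts + (101 + 90 = 191) plus the double crossovers (26).
RF(p–f) = (191 + 26) / 1500 = 217/1500 = 0.1447 → 14.5 map units.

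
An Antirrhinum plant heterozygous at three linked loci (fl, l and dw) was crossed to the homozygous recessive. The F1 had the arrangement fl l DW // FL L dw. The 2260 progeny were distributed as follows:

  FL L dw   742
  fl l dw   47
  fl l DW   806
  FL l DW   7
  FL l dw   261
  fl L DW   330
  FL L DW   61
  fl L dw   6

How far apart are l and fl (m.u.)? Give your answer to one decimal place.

26.7 m.u.

The two rarest classes, FL l DW and fl L dw, are the double crossovers. Comparing them with the parentals, only the fl allele has switched, so fl is the middle locus and the order is dw – fl – l.
Crossovers in the fl–l interval produce the single-crossover classes fl L DW and FL l dw (330 + 261 = 591) plus the double crossovers (13).
RF(fl–l) = (591 + 13) / 2260 = 604/2260 = 0.2673 → 26.7 m.u.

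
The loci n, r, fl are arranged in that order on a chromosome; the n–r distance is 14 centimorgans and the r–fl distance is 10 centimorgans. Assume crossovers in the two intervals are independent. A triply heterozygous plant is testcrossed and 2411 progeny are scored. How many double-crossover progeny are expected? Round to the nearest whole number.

Map distances give recombination frequencies of 0.140 and 0.100 for the two intervals.
With no interference, expected double-crossover frequency = 0.140 × 0.100 = 0.01400.
Expected number = 0.01400 × 2411 = 33.75 ≈ 34.

34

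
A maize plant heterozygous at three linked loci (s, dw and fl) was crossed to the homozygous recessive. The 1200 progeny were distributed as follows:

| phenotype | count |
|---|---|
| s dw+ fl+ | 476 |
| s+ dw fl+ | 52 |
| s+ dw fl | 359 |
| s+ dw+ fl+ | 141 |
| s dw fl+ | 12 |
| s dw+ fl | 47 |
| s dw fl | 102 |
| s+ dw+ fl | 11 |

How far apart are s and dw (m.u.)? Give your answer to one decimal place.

22.2 m.u.

The two most frequent reciprocal classes, s dw+ fl+ and s+ dw fl, are the parental types, so the F1 was s dw+ fl+ / s+ dw fl.
The two rarest classes, s dw fl+ and s+ dw+ fl, are the double crossovers. Comparing them with the parentals, only the dw allele has switched, so dw is the middle locus and the order is fl – dw – s.
Crossovers in the dw–s interval produce the single-crossover classes s+ dw+ fl+ and s dw fl (141 + 102 = 243) plus the double crossovers (23).
RF(dw–s) = (243 + 23) / 1200 = 266/1200 = 0.2217 → 22.2 m.u.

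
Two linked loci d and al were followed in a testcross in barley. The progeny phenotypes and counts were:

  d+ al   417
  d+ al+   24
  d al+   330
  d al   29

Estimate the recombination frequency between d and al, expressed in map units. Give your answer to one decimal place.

The two most frequent classes, d+ al (417) and d al+ (330), are the parental types, so the F1 was d+ al / d al+.
The recombinant classes are d+ al+ and d al: 24 + 29 = 53.
Recombination frequency = 53/800 = 0.0663 ≈ 6.6%, i.e. 6.6 map units.

6.6 map units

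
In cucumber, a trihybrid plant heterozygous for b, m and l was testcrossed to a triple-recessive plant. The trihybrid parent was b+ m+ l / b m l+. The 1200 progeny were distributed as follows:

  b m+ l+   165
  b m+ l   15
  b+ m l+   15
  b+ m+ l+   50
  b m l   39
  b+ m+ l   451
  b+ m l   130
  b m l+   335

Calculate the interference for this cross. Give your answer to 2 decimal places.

0.07

The two rarest classes, b m+ l and b+ m l+, are the double crossovers. Comparing them with the parentals, only the b allele has switched, so b is the middle locus and the order is m – b – l.
m–b: (295 + 30)/1200 = 0.2708; b–l: (89 + 30)/1200 = 0.0992.
Expected DCO frequency = 0.2708 × 0.0992 ≈ 0.02686; observed = 30/1200 ≈ 0.02500.
Coefficient of coincidence = 0.02500/0.02686 ≈ 0.93; interference = 1 − 0.93 = 0.07.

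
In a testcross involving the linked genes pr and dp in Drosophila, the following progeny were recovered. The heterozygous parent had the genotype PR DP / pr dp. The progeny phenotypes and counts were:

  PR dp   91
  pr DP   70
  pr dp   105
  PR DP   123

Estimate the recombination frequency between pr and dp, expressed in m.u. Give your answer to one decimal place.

41.4 m.u.

The recombinant classes are PR dp and pr DP: 91 + 70 = 161.
Recombination frequency = 161/389 = 0.4139 ≈ 41.4%, i.e. 41.4 m.u.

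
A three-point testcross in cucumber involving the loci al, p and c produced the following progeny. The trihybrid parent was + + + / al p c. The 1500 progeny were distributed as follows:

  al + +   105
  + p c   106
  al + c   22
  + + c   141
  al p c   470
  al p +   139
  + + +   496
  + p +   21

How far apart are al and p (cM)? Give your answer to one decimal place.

The two rarest classes, + p + and al + c, are the double crossovers. Comparing them with the parentals, only the p allele has switched, so p is the middle locus and the order is c – p – al.
Crossovers in the p–al interval produce the single-crossover classes al + + and + p c (105 + 106 = 211) plus the double crossovers (43).
RF(p–al) = (211 + 43) / 1500 = 254/1500 = 0.1693 → 16.9 cM.

16.9 cM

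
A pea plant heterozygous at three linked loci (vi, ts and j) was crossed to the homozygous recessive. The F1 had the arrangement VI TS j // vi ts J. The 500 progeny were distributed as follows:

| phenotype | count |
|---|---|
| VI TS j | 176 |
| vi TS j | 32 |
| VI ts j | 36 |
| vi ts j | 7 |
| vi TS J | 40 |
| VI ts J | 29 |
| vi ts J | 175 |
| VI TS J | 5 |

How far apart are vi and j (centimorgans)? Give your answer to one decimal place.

The two rarest classes, VI TS J and vi ts j, are the double crossovers. Comparing them with the parentals, only the j allele has switched, so j is the middle locus and the order is ts – j – vi.
Crossovers in the j–vi interval produce the single-crossover classes vi TS j and VI ts J (32 + 29 = 61) plus the double crossovers (12).
RF(j–vi) = (61 + 12) / 500 = 73/500 = 0.1460 → 14.6 centimorgans.

14.6 centimorgans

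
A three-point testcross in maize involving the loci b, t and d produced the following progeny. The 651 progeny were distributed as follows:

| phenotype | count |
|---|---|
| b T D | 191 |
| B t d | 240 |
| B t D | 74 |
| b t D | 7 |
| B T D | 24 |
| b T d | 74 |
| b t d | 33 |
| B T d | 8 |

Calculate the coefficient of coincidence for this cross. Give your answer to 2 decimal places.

The two most frequent reciprocal classes, b T D and B t d, are the parental types, so the F1 was b T D / B t d.
The two rarest classes, b t D and B T d, are the double crossovers. Comparing them with the parentals, only the t allele has switched, so t is the middle locus and the order is b – t – d.
b–t: (57 + 15)/651 = 0.1106; t–d: (148 + 15)/651 = 0.2504.
Expected DCO frequency = 0.1106 × 0.2504 ≈ 0.02769; observed = 15/651 ≈ 0.02304.
Coefficient of coincidence = 0.02304/0.02769 ≈ 0.83.

0.83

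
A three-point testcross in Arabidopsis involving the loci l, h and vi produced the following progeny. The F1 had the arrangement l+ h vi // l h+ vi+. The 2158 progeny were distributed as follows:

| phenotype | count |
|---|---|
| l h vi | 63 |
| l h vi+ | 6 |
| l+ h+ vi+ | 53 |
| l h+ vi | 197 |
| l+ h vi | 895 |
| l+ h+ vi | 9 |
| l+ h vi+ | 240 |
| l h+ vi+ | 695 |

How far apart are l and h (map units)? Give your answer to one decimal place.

6.1 map units

The two rarest classes, l+ h+ vi and l h vi+, are the double crossovers. Comparing them with the parentals, only the h allele has switched, so h is the middle locus and the order is l – h – vi.
Crossovers in the l–h interval produce the single-crossover classes l h vi and l+ h+ vi+ (63 + 53 = 116) plus the double crossovers (15).
RF(l–h) = (116 + 15) / 2158 = 131/2158 = 0.0607 → 6.1 map units.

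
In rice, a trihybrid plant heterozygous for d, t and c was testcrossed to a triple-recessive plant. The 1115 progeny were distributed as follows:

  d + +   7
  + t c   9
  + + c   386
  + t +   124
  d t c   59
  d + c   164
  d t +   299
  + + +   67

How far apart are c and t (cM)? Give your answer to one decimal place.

12.7 cM

The two most frequent reciprocal classes, d t + and + + c, are the parental types, so the F1 was d t + / + + c.
The two rarest classes, d + + and + t c, are the double crossovers. Comparing them with the parentals, only the t allele has switched, so t is the middle locus and the order is d – t – c.
Crossovers in the t–c interval produce the single-crossover classes d t c and + + + (59 + 67 = 126) plus the double crossovers (16).
RF(t–c) = (126 + 16) / 1115 = 142/1115 = 0.1274 → 12.7 cM.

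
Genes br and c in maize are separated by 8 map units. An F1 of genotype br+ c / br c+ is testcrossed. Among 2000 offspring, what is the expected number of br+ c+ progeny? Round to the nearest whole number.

A map distance of 8 map units corresponds to a recombination frequency of 0.080.
The F1 is br+ c / br c+, so br+ c+ is a recombinant gamete class with expected frequency r/2 = 0.080/2 = 0.0400.
Expected number = 0.0400 × 2000 = 80.00 ≈ 80.

80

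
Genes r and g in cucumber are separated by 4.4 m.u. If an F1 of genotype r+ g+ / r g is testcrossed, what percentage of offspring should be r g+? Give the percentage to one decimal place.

2.2%

A map distance of 4.4 m.u. corresponds to a recombination frequency of 0.044.
The F1 is r+ g+ / r g, so r g+ is a recombinant gamete class with expected frequency r/2 = 0.044/2 = 0.0220.
That is 0.0220 = 2.2% of the progeny.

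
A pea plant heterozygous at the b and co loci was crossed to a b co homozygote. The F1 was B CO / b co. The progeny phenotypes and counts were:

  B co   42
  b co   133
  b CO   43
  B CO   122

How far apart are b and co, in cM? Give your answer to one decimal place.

The recombinant classes are B co and b CO: 42 + 43 = 85.
Recombination frequency = 85/340 = 0.2500 ≈ 25.0%, i.e. 25.0 cM.

25.0 cM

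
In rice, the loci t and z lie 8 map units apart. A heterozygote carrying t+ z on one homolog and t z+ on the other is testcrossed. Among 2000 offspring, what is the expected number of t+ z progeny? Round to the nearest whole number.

A map distance of 8 map units corresponds to a recombination frequency of 0.080.
The F1 is t+ z / t z+, so t+ z is a parental gamete class with expected frequency (1 − r)/2 = 0.920/2 = 0.4600.
Expected number = 0.4600 × 2000 = 920.00 ≈ 920.

920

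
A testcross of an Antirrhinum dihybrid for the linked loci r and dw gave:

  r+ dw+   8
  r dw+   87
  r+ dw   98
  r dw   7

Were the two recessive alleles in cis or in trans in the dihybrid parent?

trans

The two most frequent classes are r+ dw (98) and r dw+ (87); these are the parental (non-recombinant) types.
So the F1 carried r+ dw on one chromosome and r dw+ on the other — the recessive alleles are on opposite chromosomes (trans / repulsion).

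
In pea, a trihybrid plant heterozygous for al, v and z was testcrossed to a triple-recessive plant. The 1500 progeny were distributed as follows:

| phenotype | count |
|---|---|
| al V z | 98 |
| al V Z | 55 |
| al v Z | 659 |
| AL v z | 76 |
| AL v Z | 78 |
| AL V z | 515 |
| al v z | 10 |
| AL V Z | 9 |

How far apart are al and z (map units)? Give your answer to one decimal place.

13.0 map units

The two most frequent reciprocal classes, al v Z and AL V z, are the parental types, so the F1 was al v Z / AL V z.
The two rarest classes, al v z and AL V Z, are the double crossovers. Comparing them with the parentals, only the z allele has switched, so z is the middle locus and the order is al – z – v.
Crossovers in the al–z interval produce the single-crossover classes AL v Z and al V z (78 + 98 = 176) plus the double crossovers (19).
RF(al–z) = (176 + 19) / 1500 = 195/1500 = 0.1300 → 13.0 map units.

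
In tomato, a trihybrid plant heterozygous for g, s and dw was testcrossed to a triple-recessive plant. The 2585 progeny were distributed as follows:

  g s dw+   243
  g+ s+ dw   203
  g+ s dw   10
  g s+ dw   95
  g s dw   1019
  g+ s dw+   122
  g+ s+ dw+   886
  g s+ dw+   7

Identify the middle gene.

The two most frequent reciprocal classes, g+ s+ dw+ and g s dw, are the parental types, so the F1 was g+ s+ dw+ / g s dw.
The two rarest classes, g s+ dw+ and g+ s dw, are the double crossovers. Comparing them with the parentals, only the g allele has switched, so g is the middle locus and the order is dw – g – s.

g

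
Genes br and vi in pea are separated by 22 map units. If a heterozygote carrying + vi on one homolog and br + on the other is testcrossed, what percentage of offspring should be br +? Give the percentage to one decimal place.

A map distance of 22 map units corresponds to a recombination frequency of 0.220.
The F1 is + vi / br +, so br + is a parental gamete class with expected frequency (1 − r)/2 = 0.780/2 = 0.3900.
That is 0.3900 = 39.0% of the progeny.

39.0%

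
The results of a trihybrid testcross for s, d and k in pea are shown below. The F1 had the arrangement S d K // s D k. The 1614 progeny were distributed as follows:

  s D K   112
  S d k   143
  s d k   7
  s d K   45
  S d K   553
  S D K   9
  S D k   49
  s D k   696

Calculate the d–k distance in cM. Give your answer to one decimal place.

The two rarest classes, S D K and s d k, are the double crossovers. Comparing them with the parentals, only the d allele has switched, so d is the middle locus and the order is k – d – s.
Crossovers in the k–d interval produce the single-crossover classes S d k and s D K (143 + 112 = 255) plus the double crossovers (16).
RF(k–d) = (255 + 16) / 1614 = 271/1614 = 0.1679 → 16.8 cM.

16.8 cM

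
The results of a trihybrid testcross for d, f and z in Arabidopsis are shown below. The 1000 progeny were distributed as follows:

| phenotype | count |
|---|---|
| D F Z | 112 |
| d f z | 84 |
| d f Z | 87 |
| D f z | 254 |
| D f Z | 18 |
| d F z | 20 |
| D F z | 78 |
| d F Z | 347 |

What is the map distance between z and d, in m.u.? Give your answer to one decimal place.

The two most frequent reciprocal classes, d F Z and D f z, are the parental types, so the F1 was d F Z / D f z.
The two rarest classes, d F z and D f Z, are the double crossovers. Comparing them with the parentals, only the z allele has switched, so z is the middle locus and the order is d – z – f.
Crossovers in the d–z interval produce the single-crossover classes D F Z and d f z (112 + 84 = 196) plus the double crossovers (38).
RF(d–z) = (196 + 38) / 1000 = 234/1000 = 0.2340 → 23.4 m.u.

23.4 m.u.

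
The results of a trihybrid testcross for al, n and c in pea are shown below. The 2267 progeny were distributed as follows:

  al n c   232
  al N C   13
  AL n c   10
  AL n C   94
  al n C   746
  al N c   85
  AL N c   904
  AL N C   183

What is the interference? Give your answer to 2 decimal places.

0.41

The two most frequent reciprocal classes, AL N c and al n C, are the parental types, so the F1 was AL N c / al n C.
The two rarest classes, AL n c and al N C, are the double crossovers. Comparing them with the parentals, only the n allele has switched, so n is the middle locus and the order is c – n – al.
c–n: (415 + 23)/2267 = 0.1932; n–al: (179 + 23)/2267 = 0.0891.
Expected DCO frequency = 0.1932 × 0.0891 ≈ 0.01721; observed = 23/2267 ≈ 0.01015.
Coefficient of coincidence = 0.01015/0.01721 ≈ 0.59; interference = 1 − 0.59 = 0.41.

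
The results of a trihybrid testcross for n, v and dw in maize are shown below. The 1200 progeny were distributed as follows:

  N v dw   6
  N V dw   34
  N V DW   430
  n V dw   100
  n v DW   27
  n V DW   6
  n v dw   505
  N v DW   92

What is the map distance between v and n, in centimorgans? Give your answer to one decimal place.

The two most frequent reciprocal classes, n v dw and N V DW, are the parental types, so the F1 was n v dw / N V DW.
The two rarest classes, N v dw and n V DW, are the double crossovers. Comparing them with the parentals, only the n allele has switched, so n is the middle locus and the order is dw – n – v.
Crossovers in the n–v interval produce the single-crossover classes n V dw and N v DW (100 + 92 = 192) plus the double crossovers (12).
RF(n–v) = (192 + 12) / 1200 = 204/1200 = 0.1700 → 17.0 centimorgans.

17.0 centimorgans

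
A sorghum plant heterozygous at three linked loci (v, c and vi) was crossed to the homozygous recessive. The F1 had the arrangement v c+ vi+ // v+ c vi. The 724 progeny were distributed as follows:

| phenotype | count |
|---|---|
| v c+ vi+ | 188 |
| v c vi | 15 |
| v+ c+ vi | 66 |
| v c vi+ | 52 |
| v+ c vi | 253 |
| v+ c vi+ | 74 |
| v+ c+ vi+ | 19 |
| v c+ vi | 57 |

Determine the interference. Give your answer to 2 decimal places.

0.02

The two rarest classes, v+ c+ vi+ and v c vi, are the double crossovers. Comparing them with the parentals, only the v allele has switched, so v is the middle locus and the order is vi – v – c.
vi–v: (131 + 34)/724 = 0.2279; v–c: (118 + 34)/724 = 0.2099.
Expected DCO frequency = 0.2279 × 0.2099 ≈ 0.04784; observed = 34/724 ≈ 0.04696.
Coefficient of coincidence = 0.04696/0.04784 ≈ 0.98; interference = 1 − 0.98 = 0.02.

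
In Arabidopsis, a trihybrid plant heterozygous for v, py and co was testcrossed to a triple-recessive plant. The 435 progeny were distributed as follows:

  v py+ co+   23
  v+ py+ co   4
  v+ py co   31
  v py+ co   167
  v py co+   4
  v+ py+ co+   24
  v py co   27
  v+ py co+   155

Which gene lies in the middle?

v

The two most frequent reciprocal classes, v+ py co+ and v py+ co, are the parental types, so the F1 was v+ py co+ / v py+ co.
The two rarest classes, v py co+ and v+ py+ co, are the double crossovers. Comparing them with the parentals, only the v allele has switched, so v is the middle locus and the order is py – v – co.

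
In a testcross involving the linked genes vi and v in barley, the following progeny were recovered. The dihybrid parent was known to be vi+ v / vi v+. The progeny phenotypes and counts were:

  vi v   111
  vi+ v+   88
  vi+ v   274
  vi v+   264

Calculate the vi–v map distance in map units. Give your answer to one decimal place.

27.0 map units

The recombinant classes are vi+ v+ and vi v: 88 + 111 = 199.
Recombination frequency = 199/737 = 0.2700 ≈ 27.0%, i.e. 27.0 map units.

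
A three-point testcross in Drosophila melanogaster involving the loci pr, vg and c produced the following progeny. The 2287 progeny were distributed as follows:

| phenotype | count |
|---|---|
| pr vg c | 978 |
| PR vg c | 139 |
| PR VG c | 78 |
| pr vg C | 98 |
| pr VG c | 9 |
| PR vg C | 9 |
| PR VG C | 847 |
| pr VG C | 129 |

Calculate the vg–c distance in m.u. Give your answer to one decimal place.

The two most frequent reciprocal classes, PR VG C and pr vg c, are the parental types, so the F1 was PR VG C / pr vg c.
The two rarest classes, PR vg C and pr VG c, are the double crossovers. Comparing them with the parentals, only the vg allele has switched, so vg is the middle locus and the order is pr – vg – c.
Crossovers in the vg–c interval produce the single-crossover classes PR VG c and pr vg C (78 + 98 = 176) plus the double crossovers (18).
RF(vg–c) = (176 + 18) / 2287 = 194/2287 = 0.0848 → 8.5 m.u.

8.5 m.u.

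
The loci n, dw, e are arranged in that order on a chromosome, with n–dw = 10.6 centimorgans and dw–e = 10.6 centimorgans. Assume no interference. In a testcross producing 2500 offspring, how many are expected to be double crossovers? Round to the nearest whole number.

28

Map distances give recombination frequencies of 0.106 and 0.106 for the two intervals.
With no interference, expected double-crossover frequency = 0.106 × 0.106 = 0.01124.
Expected number = 0.01124 × 2500 = 28.09 ≈ 28.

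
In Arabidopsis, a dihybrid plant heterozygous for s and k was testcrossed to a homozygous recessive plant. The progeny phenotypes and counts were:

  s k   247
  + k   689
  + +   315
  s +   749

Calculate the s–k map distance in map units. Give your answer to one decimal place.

28.1 map units

The two most frequent classes, + k (689) and s + (749), are the parental types, so the F1 was + k / s +.
The recombinant classes are + + and s k: 315 + 247 = 562.
Recombination frequency = 562/2000 = 0.2810 ≈ 28.1%, i.e. 28.1 map units.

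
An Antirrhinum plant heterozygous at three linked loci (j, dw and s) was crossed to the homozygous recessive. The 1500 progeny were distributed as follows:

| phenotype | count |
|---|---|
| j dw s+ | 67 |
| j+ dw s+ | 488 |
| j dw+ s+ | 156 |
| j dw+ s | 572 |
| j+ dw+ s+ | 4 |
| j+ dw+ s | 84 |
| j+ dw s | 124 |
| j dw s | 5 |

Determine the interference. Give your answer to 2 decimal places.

0.71

The two most frequent reciprocal classes, j dw+ s and j+ dw s+, are the parental types, so the F1 was j dw+ s / j+ dw s+.
The two rarest classes, j dw s and j+ dw+ s+, are the double crossovers. Comparing them with the parentals, only the dw allele has switched, so dw is the middle locus and the order is s – dw – j.
s–dw: (280 + 9)/1500 = 0.1927; dw–j: (151 + 9)/1500 = 0.1067.
Expected DCO frequency = 0.1927 × 0.1067 ≈ 0.02056; observed = 9/1500 ≈ 0.00600.
Coefficient of coincidence = 0.00600/0.02056 ≈ 0.29; interference = 1 − 0.29 = 0.71.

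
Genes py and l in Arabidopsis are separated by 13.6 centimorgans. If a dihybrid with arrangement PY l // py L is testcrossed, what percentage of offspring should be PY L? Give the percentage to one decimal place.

A map distance of 13.6 centimorgans corresponds to a recombination frequency of 0.136.
The F1 is PY l / py L, so PY L is a recombinant gamete class with expected frequency r/2 = 0.136/2 = 0.0680.
That is 0.0680 = 6.8% of the progeny.

6.8%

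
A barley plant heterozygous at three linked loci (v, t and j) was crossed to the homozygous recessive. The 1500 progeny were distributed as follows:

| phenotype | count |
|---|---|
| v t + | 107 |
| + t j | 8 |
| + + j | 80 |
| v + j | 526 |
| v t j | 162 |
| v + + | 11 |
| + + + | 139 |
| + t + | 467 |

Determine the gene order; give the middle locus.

The two most frequent reciprocal classes, v + j and + t +, are the parental types, so the F1 was v + j / + t +.
The two rarest classes, v + + and + t j, are the double crossovers. Comparing them with the parentals, only the j allele has switched, so j is the middle locus and the order is v – j – t.

j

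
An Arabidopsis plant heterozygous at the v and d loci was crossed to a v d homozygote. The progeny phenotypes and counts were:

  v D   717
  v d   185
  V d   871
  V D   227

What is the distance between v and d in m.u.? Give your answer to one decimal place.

The two most frequent classes, V d (871) and v D (717), are the parental types, so the F1 was V d / v D.
The recombinant classes are V D and v d: 227 + 185 = 412.
Recombination frequency = 412/2000 = 0.2060 ≈ 20.6%, i.e. 20.6 m.u.

20.6 m.u.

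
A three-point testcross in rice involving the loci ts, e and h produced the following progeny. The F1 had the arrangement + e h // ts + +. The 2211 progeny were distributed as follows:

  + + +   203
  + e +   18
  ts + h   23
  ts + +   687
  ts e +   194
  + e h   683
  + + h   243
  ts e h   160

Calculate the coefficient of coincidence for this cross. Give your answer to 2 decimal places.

0.47

The two rarest classes, + e + and ts + h, are the double crossovers. Comparing them with the parentals, only the h allele has switched, so h is the middle locus and the order is ts – h – e.
ts–h: (363 + 41)/2211 = 0.1827; h–e: (437 + 41)/2211 = 0.2162.
Expected DCO frequency = 0.1827 × 0.2162 ≈ 0.03950; observed = 41/2211 ≈ 0.01854.
Coefficient of coincidence = 0.01854/0.03950 ≈ 0.47.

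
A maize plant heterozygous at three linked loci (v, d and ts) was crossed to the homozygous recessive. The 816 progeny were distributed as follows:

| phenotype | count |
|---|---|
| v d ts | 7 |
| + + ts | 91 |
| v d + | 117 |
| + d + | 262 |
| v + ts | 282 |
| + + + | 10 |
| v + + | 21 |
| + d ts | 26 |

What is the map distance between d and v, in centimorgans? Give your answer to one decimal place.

27.6 centimorgans

The two most frequent reciprocal classes, + d + and v + ts, are the parental types, so the F1 was + d + / v + ts.
The two rarest classes, + + + and v d ts, are the double crossovers. Comparing them with the parentals, only the d allele has switched, so d is the middle locus and the order is ts – d – v.
Crossovers in the d–v interval produce the single-crossover classes v d + and + + ts (117 + 91 = 208) plus the double crossovers (17).
RF(d–v) = (208 + 17) / 816 = 225/816 = 0.2757 → 27.6 centimorgans.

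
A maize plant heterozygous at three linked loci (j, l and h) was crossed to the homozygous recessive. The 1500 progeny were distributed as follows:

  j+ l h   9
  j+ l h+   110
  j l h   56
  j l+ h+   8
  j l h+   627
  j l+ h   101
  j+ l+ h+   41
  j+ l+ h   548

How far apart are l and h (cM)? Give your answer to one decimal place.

7.6 cM

The two most frequent reciprocal classes, j l h+ and j+ l+ h, are the parental types, so the F1 was j l h+ / j+ l+ h.
The two rarest classes, j l+ h+ and j+ l h, are the double crossovers. Comparing them with the parentals, only the l allele has switched, so l is the middle locus and the order is h – l – j.
Crossovers in the h–l interval produce the single-crossover classes j l h and j+ l+ h+ (56 + 41 = 97) plus the double crossovers (17).
RF(h–l) = (97 + 17) / 1500 = 114/1500 = 0.0760 → 7.6 cM.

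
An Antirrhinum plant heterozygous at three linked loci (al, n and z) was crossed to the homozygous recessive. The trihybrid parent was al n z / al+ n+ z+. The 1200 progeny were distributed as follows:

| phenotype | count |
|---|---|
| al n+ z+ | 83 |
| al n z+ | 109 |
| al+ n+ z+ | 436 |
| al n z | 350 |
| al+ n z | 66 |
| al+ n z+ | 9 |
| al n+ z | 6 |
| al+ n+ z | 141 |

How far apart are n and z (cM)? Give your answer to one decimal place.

22.1 cM

The two rarest classes, al n+ z and al+ n z+, are the double crossovers. Comparing them with the parentals, only the n allele has switched, so n is the middle locus and the order is al – n – z.
Crossovers in the n–z interval produce the single-crossover classes al n z+ and al+ n+ z (109 + 141 = 250) plus the double crossovers (15).
RF(n–z) = (250 + 15) / 1200 = 265/1200 = 0.2208 → 22.1 cM.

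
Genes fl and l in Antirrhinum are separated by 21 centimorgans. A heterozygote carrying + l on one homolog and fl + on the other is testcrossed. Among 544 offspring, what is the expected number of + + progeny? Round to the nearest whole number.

57

A map distance of 21 centimorgans corresponds to a recombination frequency of 0.210.
The F1 is + l / fl +, so + + is a recombinant gamete class with expected frequency r/2 = 0.210/2 = 0.1050.
Expected number = 0.1050 × 544 = 57.12 ≈ 57.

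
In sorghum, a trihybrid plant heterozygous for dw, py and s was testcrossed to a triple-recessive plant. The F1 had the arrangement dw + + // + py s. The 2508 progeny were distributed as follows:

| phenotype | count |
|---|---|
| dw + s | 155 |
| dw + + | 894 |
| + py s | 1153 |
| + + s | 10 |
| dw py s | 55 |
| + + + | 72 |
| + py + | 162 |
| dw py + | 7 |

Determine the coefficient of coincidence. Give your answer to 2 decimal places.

0.89

The two rarest classes, dw py + and + + s, are the double crossovers. Comparing them with the parentals, only the py allele has switched, so py is the middle locus and the order is dw – py – s.
dw–py: (127 + 17)/2508 = 0.0574; py–s: (317 + 17)/2508 = 0.1332.
Expected DCO frequency = 0.0574 × 0.1332 ≈ 0.00765; observed = 17/2508 ≈ 0.00678.
Coefficient of coincidence = 0.00678/0.00765 ≈ 0.89.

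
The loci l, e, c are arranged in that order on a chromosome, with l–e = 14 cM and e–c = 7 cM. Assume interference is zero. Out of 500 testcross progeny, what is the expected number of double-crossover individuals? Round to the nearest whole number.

5

Map distances give recombination frequencies of 0.140 and 0.070 for the two intervals.
With no interference, expected double-crossover frequency = 0.140 × 0.070 = 0.00980.
Expected number = 0.00980 × 500 = 4.90 ≈ 5.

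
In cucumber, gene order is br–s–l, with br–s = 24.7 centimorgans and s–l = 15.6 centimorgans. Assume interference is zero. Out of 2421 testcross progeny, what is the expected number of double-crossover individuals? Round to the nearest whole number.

Map distances give recombination frequencies of 0.247 and 0.156 for the two intervals.
With no interference, expected double-crossover frequency = 0.247 × 0.156 = 0.03853.
Expected number = 0.03853 × 2421 = 93.29 ≈ 93.

93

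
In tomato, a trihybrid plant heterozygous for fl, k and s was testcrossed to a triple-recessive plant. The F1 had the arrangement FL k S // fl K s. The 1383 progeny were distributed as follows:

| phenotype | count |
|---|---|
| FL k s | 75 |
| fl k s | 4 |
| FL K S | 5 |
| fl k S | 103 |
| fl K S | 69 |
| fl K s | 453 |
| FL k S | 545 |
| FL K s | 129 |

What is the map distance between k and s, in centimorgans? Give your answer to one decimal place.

11.1 centimorgans

The two rarest classes, FL K S and fl k s, are the double crossovers. Comparing them with the parentals, only the k allele has switched, so k is the middle locus and the order is fl – k – s.
Crossovers in the k–s interval produce the single-crossover classes FL k s and fl K S (75 + 69 = 144) plus the double crossovers (9).
RF(k–s) = (144 + 9) / 1383 = 153/1383 = 0.1106 → 11.1 centimorgans.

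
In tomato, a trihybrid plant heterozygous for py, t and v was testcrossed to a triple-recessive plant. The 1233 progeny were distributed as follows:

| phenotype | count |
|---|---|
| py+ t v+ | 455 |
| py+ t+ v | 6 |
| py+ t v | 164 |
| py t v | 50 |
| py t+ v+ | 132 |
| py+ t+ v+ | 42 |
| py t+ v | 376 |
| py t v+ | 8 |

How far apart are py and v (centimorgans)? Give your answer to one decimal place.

25.1 centimorgans

The two most frequent reciprocal classes, py t+ v and py+ t v+, are the parental types, so the F1 was py t+ v / py+ t v+.
The two rarest classes, py+ t+ v and py t v+, are the double crossovers. Comparing them with the parentals, only the py allele has switched, so py is the middle locus and the order is v – py – t.
Crossovers in the v–py interval produce the single-crossover classes py t+ v+ and py+ t v (132 + 164 = 296) plus the double crossovers (14).
RF(v–py) = (296 + 14) / 1233 = 310/1233 = 0.2514 → 25.1 centimorgans.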